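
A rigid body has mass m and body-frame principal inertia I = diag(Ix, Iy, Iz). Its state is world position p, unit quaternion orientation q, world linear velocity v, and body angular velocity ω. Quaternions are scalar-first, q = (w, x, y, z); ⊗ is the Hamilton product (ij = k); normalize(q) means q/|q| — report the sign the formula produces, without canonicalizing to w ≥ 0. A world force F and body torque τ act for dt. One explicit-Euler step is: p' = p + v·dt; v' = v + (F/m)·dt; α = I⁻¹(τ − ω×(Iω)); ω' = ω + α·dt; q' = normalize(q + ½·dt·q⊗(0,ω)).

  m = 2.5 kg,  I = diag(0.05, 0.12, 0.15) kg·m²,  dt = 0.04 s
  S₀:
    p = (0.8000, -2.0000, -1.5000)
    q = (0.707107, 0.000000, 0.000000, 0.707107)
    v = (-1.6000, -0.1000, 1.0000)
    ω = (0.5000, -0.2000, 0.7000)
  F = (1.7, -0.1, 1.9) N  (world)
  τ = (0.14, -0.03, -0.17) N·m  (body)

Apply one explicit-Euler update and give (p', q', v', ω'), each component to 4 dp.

a = F/m = (0.6800, -0.0400, 0.7600)
p' = p + v·dt = (0.7360, -2.0040, -1.4600)
v + (F/m)dt = (-1.5728, -0.1016, 1.0304)
precession coupling ω×(Iω) = (-0.0042, -0.0350, -0.0070)
angular accel α = (2.8840, 0.0417, -1.0867)
new body rate ω' = (0.6154, -0.1983, 0.6565)
Hamilton product q⊗(0,ω) = (-0.4949749, 0.4949749, 0.2121321, 0.4949749)
q' = normalize(q + ½dt·q⊗(0,ω)) = (0.6971, 0.0099, 0.0042, 0.7169)

p' = (0.7360, -2.0040, -1.4600)
q' = (0.6971, 0.0099, 0.0042, 0.7169)
v' = (-1.5728, -0.1016, 1.0304)
ω' = (0.6154, -0.1983, 0.6565)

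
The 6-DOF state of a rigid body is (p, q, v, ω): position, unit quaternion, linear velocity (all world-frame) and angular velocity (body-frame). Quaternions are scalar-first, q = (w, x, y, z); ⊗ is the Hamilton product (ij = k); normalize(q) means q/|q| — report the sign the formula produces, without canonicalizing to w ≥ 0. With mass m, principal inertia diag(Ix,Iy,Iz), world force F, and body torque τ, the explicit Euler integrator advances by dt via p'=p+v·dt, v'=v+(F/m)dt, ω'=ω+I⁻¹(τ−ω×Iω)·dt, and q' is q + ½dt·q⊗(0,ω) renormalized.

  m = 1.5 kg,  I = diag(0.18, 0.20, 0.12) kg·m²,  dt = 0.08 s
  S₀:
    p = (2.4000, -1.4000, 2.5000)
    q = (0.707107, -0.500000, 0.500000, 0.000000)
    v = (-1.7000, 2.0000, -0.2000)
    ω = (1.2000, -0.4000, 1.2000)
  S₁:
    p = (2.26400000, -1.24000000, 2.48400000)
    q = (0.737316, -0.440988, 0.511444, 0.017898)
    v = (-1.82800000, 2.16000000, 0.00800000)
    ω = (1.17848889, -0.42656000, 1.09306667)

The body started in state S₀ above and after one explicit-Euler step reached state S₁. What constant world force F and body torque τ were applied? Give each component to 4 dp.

F = (-2.4000, 3.0000, 3.9000)
τ = (-0.0100, 0.0200, -0.1700)

velocity change Δv = (-0.12800000, 0.16000000, 0.20800000)
applied force F = (-2.4000, 3.0000, 3.9000)
rate change Δω = (-0.02151111, -0.02656000, -0.10693333)
applied torque τ = (-0.0100, 0.0200, -0.1700)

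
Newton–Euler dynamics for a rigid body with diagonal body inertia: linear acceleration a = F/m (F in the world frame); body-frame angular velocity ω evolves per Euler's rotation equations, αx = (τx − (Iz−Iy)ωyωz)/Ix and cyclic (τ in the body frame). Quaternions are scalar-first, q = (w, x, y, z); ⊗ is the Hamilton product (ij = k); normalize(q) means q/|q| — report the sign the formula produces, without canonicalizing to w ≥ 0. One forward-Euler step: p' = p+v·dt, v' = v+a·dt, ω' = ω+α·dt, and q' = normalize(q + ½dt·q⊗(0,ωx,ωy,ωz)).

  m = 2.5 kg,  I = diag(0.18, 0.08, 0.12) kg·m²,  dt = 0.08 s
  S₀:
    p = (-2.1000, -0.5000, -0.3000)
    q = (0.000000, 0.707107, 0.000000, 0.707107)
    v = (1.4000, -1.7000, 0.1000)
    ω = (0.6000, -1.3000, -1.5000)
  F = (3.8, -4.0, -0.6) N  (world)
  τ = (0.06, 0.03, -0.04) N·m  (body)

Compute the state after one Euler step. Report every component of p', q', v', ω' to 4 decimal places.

p' = (-1.9880, -0.6360, -0.2920)
q' = (0.0254, 0.7413, 0.0592, 0.6680)
v' = (1.5216, -1.8280, 0.0808)
ω' = (0.5920, -1.2160, -1.5787)

gyro term ω×Iω = (0.0780, -0.0540, 0.0780)
(τ − ω×Iω)/I = (-0.1000, 1.0500, -0.9833)
new body rate ω' = (0.5920, -1.2160, -1.5787)
2q̇ = q⊗(0,ω) = (0.6363963, 0.9192391, 1.4849247, -0.9192391)
q + ½dt·q⊗(0,ω), renormalized = (0.0254, 0.7413, 0.0592, 0.6680)
p + v·dt = (-1.9880, -0.6360, -0.2920)
v + (F/m)dt = (1.5216, -1.8280, 0.0808)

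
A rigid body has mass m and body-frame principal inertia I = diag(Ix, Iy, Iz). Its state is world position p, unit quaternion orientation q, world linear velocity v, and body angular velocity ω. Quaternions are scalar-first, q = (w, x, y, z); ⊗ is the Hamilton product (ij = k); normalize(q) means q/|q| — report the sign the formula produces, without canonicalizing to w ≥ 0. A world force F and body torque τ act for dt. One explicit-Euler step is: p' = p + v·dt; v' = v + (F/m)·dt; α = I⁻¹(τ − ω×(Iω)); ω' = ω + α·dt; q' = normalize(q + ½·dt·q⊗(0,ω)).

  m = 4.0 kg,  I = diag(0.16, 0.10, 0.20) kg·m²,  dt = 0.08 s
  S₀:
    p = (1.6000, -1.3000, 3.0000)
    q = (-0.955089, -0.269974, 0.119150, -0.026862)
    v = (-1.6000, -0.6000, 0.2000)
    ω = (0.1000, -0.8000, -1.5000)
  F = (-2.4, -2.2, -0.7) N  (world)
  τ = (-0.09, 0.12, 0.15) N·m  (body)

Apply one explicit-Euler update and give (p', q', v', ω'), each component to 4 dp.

p' = (1.4720, -1.3480, 3.0160)
q' = (-0.9496, -0.2812, 0.1331, 0.0385)
v' = (-1.6480, -0.6440, 0.1860)
ω' = (-0.0050, -0.7088, -1.4419)

(τ − ω×Iω)/I = (-1.3125, 1.1400, 0.7260)
ω + α·dt = (-0.0050, -0.7088, -1.4419)
Hamilton product q⊗(0,ω) = (0.0820244, -0.2957235, 0.3564240, 1.6366977)
q' = normalize(q + ½dt·q⊗(0,ω)) = (-0.9496, -0.2812, 0.1331, 0.0385)
p + v·dt = (1.4720, -1.3480, 3.0160)
v + (F/m)dt = (-1.6480, -0.6440, 0.1860)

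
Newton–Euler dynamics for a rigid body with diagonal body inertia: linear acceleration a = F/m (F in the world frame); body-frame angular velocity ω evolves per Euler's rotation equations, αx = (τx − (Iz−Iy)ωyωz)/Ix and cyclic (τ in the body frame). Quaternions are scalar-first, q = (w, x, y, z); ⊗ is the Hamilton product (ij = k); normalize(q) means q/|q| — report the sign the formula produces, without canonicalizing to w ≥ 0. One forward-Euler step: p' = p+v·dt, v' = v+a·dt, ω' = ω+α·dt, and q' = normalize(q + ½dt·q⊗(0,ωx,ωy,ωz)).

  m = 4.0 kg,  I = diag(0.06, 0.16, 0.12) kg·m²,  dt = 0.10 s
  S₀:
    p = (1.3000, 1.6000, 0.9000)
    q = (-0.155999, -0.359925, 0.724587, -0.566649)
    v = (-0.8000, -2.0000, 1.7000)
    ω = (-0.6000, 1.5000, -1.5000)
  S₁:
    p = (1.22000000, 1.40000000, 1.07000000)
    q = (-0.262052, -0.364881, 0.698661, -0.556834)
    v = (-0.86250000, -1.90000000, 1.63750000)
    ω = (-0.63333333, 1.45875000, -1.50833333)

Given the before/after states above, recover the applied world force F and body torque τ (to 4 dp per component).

ω₁ − ω₀ = (-0.03333333, -0.04125000, -0.00833333)
ω₀×(Iω₀) = (0.0900, -0.0540, -0.0900)
applied torque τ = (0.0700, -0.1200, -0.1000)
Δv = v₁−v₀ = (-0.06250000, 0.10000000, -0.06250000)
applied force F = (-2.5000, 4.0000, -2.5000)

F = (-2.5000, 4.0000, -2.5000)
τ = (0.0700, -0.1200, -0.1000)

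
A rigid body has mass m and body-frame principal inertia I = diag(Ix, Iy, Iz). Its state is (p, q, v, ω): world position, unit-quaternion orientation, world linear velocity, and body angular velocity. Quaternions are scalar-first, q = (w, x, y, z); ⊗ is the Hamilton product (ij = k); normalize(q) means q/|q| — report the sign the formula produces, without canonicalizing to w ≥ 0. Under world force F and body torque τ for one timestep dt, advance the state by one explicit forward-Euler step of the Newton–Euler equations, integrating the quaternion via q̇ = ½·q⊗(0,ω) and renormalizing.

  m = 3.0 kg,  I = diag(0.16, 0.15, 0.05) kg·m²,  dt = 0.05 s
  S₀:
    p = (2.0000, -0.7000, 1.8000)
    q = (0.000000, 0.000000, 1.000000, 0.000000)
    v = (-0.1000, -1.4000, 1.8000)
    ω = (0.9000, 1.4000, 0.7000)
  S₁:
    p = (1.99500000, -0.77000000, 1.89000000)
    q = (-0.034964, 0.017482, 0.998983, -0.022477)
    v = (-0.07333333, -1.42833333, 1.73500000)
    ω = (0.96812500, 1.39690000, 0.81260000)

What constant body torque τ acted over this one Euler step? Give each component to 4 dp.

ω₁ − ω₀ = (0.06812500, -0.00310000, 0.11260000)
precession coupling = (-0.0980, 0.0693, -0.0126)
τ = I·(Δω/dt) + ω₀×(Iω₀) = (0.1200, 0.0600, 0.1000)

τ = (0.1200, 0.0600, 0.1000)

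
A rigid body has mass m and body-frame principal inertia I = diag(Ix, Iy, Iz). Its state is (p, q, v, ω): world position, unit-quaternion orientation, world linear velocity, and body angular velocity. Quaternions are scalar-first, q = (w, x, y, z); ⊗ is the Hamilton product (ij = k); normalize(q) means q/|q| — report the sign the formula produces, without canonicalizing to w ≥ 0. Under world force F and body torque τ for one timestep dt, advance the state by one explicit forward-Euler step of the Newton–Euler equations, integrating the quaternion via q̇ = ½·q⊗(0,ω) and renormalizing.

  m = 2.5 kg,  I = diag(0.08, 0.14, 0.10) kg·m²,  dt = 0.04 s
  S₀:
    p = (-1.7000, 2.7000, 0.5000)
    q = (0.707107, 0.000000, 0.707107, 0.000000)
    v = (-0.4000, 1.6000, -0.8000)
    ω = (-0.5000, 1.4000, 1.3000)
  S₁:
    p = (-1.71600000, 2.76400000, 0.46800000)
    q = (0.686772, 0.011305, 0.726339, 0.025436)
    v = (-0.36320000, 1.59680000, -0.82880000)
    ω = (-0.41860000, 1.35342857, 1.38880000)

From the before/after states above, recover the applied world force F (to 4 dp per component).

Δv = v₁−v₀ = (0.03680000, -0.00320000, -0.02880000)
F = m·Δv/dt = (2.3000, -0.2000, -1.8000)

F = (2.3000, -0.2000, -1.8000)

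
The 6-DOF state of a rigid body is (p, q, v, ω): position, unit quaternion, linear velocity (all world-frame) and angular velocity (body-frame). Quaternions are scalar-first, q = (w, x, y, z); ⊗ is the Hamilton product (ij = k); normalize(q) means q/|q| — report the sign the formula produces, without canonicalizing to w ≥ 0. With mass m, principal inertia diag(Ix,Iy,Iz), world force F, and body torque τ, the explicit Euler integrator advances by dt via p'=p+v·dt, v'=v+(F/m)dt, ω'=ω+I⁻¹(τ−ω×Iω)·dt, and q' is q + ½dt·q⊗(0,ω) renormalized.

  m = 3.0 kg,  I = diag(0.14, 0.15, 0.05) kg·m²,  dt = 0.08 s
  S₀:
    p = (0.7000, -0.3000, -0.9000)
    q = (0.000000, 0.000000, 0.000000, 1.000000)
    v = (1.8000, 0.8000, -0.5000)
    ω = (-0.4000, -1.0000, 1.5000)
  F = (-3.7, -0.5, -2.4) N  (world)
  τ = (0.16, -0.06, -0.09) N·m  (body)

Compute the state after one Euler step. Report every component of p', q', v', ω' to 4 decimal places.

a = (-1.2333, -0.1667, -0.8000)
p' = p + v·dt = (0.8440, -0.2360, -0.9400)
v + (F/m)dt = (1.7013, 0.7867, -0.5640)
α = I⁻¹(τ − ω×Iω) = (0.0714, -0.0400, -1.8800)
ω + α·dt = (-0.3943, -1.0032, 1.3496)
q⊗(0,ω) = (-1.5000000, 1.0000000, -0.4000000, 0.0000000)
q + ½dt·q⊗(0,ω), renormalized = (-0.0598, 0.0399, -0.0160, 0.9973)

p' = (0.8440, -0.2360, -0.9400)
q' = (-0.0598, 0.0399, -0.0160, 0.9973)
v' = (1.7013, 0.7867, -0.5640)
ω' = (-0.3943, -1.0032, 1.3496)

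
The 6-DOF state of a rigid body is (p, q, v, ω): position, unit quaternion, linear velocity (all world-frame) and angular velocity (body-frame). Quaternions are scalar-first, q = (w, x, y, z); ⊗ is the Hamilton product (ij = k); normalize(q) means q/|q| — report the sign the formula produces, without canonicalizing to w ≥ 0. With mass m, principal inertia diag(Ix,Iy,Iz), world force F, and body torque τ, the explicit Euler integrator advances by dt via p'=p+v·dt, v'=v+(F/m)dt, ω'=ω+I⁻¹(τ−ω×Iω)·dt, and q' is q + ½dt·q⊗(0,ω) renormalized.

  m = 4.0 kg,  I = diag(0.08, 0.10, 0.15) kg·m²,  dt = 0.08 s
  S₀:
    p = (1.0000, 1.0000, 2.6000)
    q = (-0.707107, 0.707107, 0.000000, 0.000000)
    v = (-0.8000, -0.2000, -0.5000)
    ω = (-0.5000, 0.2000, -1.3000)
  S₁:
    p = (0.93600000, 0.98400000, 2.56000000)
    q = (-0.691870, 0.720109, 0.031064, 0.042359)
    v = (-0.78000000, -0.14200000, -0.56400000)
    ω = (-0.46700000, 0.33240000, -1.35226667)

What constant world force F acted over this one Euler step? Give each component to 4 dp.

F = (1.0000, 2.9000, -3.2000)

v₁ − v₀ = (0.02000000, 0.05800000, -0.06400000)
F = m·Δv/dt = (1.0000, 2.9000, -3.2000)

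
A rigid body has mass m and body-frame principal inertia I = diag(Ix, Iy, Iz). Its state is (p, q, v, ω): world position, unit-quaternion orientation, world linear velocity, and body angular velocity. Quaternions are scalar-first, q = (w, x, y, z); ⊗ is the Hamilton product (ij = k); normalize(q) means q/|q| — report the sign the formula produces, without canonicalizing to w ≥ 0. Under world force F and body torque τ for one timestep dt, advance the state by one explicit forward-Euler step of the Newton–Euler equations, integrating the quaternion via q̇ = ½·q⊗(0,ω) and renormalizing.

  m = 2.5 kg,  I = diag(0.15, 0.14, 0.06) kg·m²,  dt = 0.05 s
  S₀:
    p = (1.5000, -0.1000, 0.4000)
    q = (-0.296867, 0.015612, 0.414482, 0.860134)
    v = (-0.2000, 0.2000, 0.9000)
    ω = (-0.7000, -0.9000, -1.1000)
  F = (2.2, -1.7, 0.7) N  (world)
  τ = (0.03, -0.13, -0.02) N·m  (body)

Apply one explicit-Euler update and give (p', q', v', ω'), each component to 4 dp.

linear accel F/m = (0.8800, -0.6800, 0.2800)
p + v·dt = (1.4900, -0.0900, 0.4450)
v + (F/m)dt = (-0.1560, 0.1660, 0.9140)
α = I⁻¹(τ − ω×Iω) = (0.7280, -1.4236, -0.2283)
ω + α·dt = (-0.6636, -0.9712, -1.1114)
q⊗(0,ω) = (1.3301096, 0.5259973, -0.3177403, 0.6026403)
q' = normalize(q + ½dt·q⊗(0,ω)) = (-0.2634, 0.0287, 0.4062, 0.8745)

p' = (1.4900, -0.0900, 0.4450)
q' = (-0.2634, 0.0287, 0.4062, 0.8745)
v' = (-0.1560, 0.1660, 0.9140)
ω' = (-0.6636, -0.9712, -1.1114)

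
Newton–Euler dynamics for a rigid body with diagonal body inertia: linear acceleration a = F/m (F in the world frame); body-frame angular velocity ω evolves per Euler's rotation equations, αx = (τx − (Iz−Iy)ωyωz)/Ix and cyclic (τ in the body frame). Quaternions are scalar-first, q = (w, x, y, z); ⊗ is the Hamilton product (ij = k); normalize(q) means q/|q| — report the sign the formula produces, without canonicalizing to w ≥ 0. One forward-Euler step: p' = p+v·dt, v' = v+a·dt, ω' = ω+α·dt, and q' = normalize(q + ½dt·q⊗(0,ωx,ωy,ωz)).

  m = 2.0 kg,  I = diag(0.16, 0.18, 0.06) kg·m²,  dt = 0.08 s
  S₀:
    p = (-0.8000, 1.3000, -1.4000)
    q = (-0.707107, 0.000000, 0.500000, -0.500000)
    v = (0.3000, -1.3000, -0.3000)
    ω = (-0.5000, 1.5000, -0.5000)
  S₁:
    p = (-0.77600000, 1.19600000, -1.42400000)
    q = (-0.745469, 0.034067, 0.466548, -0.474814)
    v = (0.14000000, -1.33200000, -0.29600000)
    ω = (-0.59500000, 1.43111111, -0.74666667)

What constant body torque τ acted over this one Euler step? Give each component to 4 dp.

τ = (-0.1000, -0.1300, -0.2000)

Δω = ω₁−ω₀ = (-0.09500000, -0.06888889, -0.24666667)
gyro term ω₀×Iω₀ = (0.0900, 0.0250, -0.0150)
τ = I·(Δω/dt) + ω₀×(Iω₀) = (-0.1000, -0.1300, -0.2000)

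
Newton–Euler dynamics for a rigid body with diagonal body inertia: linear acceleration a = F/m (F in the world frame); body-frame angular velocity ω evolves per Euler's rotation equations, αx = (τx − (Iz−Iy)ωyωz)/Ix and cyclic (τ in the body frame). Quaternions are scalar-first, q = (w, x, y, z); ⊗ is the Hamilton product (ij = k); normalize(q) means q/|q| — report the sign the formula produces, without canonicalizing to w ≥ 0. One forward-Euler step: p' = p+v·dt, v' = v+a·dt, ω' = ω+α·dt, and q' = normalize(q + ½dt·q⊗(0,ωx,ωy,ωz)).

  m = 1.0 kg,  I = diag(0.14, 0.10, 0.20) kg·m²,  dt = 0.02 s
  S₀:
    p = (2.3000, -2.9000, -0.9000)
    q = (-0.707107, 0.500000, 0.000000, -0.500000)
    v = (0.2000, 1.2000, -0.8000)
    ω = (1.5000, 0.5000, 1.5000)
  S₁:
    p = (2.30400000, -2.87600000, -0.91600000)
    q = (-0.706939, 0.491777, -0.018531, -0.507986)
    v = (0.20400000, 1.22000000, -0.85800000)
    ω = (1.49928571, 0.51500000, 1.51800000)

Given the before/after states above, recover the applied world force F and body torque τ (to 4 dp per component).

v₁ − v₀ = (0.00400000, 0.02000000, -0.05800000)
applied force F = (0.2000, 1.0000, -2.9000)
rate change Δω = (-0.00071429, 0.01500000, 0.01800000)
I·α + gyro = (0.0700, -0.0600, 0.1500)

F = (0.2000, 1.0000, -2.9000)
τ = (0.0700, -0.0600, 0.1500)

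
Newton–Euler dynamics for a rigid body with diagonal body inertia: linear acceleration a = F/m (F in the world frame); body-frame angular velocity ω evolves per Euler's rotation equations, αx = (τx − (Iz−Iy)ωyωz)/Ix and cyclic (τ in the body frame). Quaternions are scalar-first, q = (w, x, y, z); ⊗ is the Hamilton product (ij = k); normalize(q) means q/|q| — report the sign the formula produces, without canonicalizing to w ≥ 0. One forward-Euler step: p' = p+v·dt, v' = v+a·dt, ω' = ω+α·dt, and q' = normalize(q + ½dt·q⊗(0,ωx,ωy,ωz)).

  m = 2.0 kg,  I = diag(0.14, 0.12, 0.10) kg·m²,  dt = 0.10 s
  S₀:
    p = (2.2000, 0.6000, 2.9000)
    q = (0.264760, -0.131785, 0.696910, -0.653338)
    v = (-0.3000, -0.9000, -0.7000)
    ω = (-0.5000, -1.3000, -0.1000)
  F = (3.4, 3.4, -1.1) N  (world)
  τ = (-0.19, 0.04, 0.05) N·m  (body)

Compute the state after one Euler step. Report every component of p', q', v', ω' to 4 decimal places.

p' = (2.1700, 0.5100, 2.8300)
q' = (0.3028, -0.1839, 0.6937, -0.6271)
v' = (-0.1300, -0.7300, -0.7550)
ω' = (-0.6339, -1.2683, -0.0370)

linear accel F/m = (1.7000, 1.7000, -0.5500)
p + v·dt = (2.1700, 0.5100, 2.8300)
v' = v + a·dt = (-0.1300, -0.7300, -0.7550)
gyro term ω×Iω = (-0.0026, 0.0020, -0.0130)
angular accel α = (-1.3386, 0.3167, 0.6300)
ω' = ω + α·dt = (-0.6339, -1.2683, -0.0370)
q⊗(0,ω) = (0.7747567, -1.0514104, -0.0306975, 0.4932995)
q' = normalize(q + ½dt·q⊗(0,ω)) = (0.3028, -0.1839, 0.6937, -0.6271)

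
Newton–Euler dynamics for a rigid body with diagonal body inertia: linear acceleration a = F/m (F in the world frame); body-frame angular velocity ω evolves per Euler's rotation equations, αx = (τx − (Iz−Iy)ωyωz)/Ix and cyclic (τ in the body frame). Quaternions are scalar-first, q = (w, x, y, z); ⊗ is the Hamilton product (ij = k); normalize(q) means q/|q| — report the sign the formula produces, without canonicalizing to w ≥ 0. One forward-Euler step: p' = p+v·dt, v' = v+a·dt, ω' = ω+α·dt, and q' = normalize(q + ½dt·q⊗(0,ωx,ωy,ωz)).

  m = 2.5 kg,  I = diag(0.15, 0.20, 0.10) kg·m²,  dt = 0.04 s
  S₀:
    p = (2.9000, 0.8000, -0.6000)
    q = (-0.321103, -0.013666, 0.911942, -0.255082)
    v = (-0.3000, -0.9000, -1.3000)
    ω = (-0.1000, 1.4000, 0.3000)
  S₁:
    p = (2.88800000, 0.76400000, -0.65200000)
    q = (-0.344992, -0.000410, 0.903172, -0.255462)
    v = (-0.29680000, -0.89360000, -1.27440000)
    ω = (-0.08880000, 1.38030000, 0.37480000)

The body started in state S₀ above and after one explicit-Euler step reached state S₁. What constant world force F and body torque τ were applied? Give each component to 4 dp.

F = (0.2000, 0.4000, 1.6000)
τ = (0.0000, -0.1000, 0.1800)

v₁ − v₀ = (0.00320000, 0.00640000, 0.02560000)
applied force F = (0.2000, 0.4000, 1.6000)
Δω = ω₁−ω₀ = (0.01120000, -0.01970000, 0.07480000)
τ = I·(Δω/dt) + ω₀×(Iω₀) = (0.0000, -0.1000, 0.1800)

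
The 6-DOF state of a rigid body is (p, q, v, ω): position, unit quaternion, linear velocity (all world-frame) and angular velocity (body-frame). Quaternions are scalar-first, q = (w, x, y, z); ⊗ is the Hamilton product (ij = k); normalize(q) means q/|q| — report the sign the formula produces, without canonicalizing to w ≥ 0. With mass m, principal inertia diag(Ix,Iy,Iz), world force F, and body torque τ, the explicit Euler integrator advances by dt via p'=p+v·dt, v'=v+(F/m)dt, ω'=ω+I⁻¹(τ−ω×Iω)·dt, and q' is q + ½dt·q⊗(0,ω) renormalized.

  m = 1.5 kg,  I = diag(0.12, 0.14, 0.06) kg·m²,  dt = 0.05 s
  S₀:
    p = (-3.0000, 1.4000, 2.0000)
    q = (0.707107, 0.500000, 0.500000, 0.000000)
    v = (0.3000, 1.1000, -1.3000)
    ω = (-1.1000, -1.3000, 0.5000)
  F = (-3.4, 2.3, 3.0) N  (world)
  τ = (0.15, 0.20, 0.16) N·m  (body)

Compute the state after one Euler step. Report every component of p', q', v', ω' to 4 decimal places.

precession coupling ω×(Iω) = (0.0520, -0.0330, 0.0286)
(τ − ω×Iω)/I = (0.8167, 1.6643, 2.1900)
new body rate ω' = (-1.0592, -1.2168, 0.6095)
2q̇ = q⊗(0,ω) = (1.2000000, -0.5278177, -1.1692391, 0.2535535)
q' = normalize(q + ½dt·q⊗(0,ω)) = (0.7364, 0.4863, 0.4703, 0.0063)
p' = p + v·dt = (-2.9850, 1.4550, 1.9350)
v + (F/m)dt = (0.1867, 1.1767, -1.2000)

p' = (-2.9850, 1.4550, 1.9350)
q' = (0.7364, 0.4863, 0.4703, 0.0063)
v' = (0.1867, 1.1767, -1.2000)
ω' = (-1.0592, -1.2168, 0.6095)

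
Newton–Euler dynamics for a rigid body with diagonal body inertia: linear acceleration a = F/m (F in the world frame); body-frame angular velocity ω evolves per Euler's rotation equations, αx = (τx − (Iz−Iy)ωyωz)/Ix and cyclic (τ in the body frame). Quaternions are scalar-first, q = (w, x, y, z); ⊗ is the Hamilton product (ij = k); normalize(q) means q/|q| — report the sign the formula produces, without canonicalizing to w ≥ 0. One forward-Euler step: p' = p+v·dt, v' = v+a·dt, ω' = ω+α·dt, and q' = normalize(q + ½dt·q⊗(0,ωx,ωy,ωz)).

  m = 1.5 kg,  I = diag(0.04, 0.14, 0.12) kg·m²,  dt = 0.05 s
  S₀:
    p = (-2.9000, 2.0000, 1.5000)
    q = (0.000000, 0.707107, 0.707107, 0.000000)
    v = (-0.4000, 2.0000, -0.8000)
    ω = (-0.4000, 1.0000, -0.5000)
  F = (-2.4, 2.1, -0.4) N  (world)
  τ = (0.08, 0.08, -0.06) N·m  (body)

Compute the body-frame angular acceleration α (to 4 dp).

α = (1.7500, 0.6857, -0.1667)

ω×(Iω) gyroscopic = (0.0100, -0.0160, -0.0400)
angular accel α = (1.7500, 0.6857, -0.1667)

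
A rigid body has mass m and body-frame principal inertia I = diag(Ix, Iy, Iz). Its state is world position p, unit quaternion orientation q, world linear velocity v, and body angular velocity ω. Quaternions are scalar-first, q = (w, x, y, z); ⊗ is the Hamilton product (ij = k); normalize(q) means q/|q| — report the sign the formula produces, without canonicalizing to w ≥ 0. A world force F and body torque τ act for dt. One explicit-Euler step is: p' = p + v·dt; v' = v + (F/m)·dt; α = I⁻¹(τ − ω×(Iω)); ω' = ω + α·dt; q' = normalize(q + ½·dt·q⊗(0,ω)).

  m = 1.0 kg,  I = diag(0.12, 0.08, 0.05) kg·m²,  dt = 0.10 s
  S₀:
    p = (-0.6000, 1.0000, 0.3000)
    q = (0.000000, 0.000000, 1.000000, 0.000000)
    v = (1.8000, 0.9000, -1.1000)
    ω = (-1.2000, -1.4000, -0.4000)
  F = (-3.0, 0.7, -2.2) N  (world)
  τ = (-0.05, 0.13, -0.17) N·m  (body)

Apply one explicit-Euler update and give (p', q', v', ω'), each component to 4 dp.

ω×(Iω) gyroscopic = (-0.0168, 0.0336, -0.0672)
(τ − ω×Iω)/I = (-0.2767, 1.2050, -2.0560)
new body rate ω' = (-1.2277, -1.2795, -0.6056)
Hamilton product q⊗(0,ω) = (1.4000000, -0.4000000, 0.0000000, 1.2000000)
updated quaternion q' = (0.0697, -0.0199, 0.9956, 0.0597)
linear accel F/m = (-3.0000, 0.7000, -2.2000)
new position p' = (-0.4200, 1.0900, 0.1900)
v' = v + a·dt = (1.5000, 0.9700, -1.3200)

p' = (-0.4200, 1.0900, 0.1900)
q' = (0.0697, -0.0199, 0.9956, 0.0597)
v' = (1.5000, 0.9700, -1.3200)
ω' = (-1.2277, -1.2795, -0.6056)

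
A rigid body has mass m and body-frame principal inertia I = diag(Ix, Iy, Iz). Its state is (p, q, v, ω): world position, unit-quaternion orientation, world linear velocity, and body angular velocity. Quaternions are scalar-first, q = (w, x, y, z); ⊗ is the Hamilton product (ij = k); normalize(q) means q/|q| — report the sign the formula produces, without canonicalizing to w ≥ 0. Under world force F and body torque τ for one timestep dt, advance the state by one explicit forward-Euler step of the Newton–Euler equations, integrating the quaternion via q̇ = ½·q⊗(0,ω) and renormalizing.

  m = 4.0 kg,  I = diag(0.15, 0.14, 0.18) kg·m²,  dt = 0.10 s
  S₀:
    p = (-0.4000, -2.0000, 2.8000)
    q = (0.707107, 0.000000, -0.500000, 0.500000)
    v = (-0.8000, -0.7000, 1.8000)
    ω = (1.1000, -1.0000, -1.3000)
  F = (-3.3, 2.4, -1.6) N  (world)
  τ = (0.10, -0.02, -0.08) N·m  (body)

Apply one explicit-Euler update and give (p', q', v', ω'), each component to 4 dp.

new position p' = (-0.4800, -2.0700, 2.9800)
v + (F/m)dt = (-0.8825, -0.6400, 1.7600)
angular accel α = (0.3200, -0.4493, -0.5056)
ω' = ω + α·dt = (1.1320, -1.0449, -1.3506)
Hamilton product q⊗(0,ω) = (0.1500000, 1.9278177, -0.1571070, -0.3692391)
q + ½dt·q⊗(0,ω), renormalized = (0.7111, 0.0959, -0.5054, 0.4792)

p' = (-0.4800, -2.0700, 2.9800)
q' = (0.7111, 0.0959, -0.5054, 0.4792)
v' = (-0.8825, -0.6400, 1.7600)
ω' = (1.1320, -1.0449, -1.3506)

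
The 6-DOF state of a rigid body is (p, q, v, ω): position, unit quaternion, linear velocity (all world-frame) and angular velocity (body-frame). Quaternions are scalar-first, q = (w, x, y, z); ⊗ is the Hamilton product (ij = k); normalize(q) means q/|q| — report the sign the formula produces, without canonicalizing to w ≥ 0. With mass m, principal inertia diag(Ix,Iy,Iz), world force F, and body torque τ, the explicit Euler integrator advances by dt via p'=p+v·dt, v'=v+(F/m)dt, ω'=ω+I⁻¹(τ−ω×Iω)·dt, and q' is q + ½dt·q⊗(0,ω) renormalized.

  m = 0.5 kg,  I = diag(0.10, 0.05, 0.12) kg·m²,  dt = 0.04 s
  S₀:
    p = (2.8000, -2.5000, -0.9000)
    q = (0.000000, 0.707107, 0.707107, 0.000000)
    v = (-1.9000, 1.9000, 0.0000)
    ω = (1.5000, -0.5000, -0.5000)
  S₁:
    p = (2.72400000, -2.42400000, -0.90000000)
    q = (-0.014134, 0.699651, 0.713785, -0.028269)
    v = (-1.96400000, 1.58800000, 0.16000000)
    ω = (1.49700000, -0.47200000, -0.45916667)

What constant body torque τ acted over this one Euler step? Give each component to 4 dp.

rate change Δω = (-0.00300000, 0.02800000, 0.04083333)
gyro term ω₀×Iω₀ = (0.0175, 0.0150, 0.0375)
applied torque τ = (0.0100, 0.0500, 0.1600)

τ = (0.0100, 0.0500, 0.1600)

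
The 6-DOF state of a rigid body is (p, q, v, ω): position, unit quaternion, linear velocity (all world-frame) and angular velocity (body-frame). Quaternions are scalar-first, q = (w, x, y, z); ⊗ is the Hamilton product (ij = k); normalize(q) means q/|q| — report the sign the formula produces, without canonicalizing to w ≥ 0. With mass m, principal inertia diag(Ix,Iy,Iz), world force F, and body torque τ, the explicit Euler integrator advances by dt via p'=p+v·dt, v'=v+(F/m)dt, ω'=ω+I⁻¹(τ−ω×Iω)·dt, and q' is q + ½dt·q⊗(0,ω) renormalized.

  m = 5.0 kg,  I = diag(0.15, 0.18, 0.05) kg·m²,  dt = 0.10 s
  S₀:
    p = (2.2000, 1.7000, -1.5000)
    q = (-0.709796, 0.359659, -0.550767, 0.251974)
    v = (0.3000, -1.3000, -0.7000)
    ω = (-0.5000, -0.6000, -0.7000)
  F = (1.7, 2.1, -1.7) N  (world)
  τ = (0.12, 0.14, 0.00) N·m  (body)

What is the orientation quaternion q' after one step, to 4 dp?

q' = (-0.7075, 0.4037, -0.5225, 0.2519)

Hamilton product q⊗(0,ω) = (0.0257511, 0.8916193, 0.5516519, 0.0056783)
q' = normalize(q + ½dt·q⊗(0,ω)) = (-0.7075, 0.4037, -0.5225, 0.2519)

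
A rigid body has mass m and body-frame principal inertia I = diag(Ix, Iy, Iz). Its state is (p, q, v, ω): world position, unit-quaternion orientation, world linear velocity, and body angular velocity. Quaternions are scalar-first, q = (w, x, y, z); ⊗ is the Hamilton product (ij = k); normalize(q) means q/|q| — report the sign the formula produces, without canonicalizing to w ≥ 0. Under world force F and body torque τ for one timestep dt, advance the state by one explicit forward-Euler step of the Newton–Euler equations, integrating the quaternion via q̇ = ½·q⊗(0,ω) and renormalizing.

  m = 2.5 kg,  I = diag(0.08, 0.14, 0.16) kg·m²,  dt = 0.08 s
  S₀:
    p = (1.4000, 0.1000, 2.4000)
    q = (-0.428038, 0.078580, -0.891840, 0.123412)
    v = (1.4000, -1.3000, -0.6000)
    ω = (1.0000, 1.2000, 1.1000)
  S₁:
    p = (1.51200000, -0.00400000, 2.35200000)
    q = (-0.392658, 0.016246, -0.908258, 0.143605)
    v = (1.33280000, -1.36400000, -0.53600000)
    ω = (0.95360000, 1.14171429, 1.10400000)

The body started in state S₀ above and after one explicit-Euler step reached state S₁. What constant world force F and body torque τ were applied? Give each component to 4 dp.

F = (-2.1000, -2.0000, 2.0000)
τ = (-0.0200, -0.1900, 0.0800)

velocity change Δv = (-0.06720000, -0.06400000, 0.06400000)
F = m·Δv/dt = (-2.1000, -2.0000, 2.0000)
Δω = ω₁−ω₀ = (-0.04640000, -0.05828571, 0.00400000)
precession coupling = (0.0264, -0.0880, 0.0720)
τ = I·(Δω/dt) + ω₀×(Iω₀) = (-0.0200, -0.1900, 0.0800)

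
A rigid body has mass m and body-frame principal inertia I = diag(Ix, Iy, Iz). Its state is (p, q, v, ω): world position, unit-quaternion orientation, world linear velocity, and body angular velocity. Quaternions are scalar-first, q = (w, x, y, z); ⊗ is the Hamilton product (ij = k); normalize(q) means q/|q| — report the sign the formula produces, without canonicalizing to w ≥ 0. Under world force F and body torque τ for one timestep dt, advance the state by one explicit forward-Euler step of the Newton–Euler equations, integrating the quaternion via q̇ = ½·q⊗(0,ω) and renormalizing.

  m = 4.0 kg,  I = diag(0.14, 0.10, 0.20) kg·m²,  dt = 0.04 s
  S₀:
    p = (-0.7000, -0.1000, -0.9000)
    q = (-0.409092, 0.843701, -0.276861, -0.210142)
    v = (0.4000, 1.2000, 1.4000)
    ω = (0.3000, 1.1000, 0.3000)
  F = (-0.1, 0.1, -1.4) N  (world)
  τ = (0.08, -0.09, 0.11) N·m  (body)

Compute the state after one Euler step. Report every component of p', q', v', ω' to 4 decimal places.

p' = (-0.6840, -0.0520, -0.8440)
q' = (-0.4067, 0.8440, -0.2921, -0.1923)
v' = (0.3990, 1.2010, 1.3860)
ω' = (0.3134, 1.0662, 0.3246)

a = (-0.0250, 0.0250, -0.3500)
new position p' = (-0.6840, -0.0520, -0.8440)
v' = v + a·dt = (0.3990, 1.2010, 1.3860)
(τ − ω×Iω)/I = (0.3357, -0.8460, 0.6160)
ω + α·dt = (0.3134, 1.0662, 0.3246)
q⊗(0,ω) = (0.1144794, 0.0253703, -0.7661541, 0.8884018)
updated quaternion q' = (-0.4067, 0.8440, -0.2921, -0.1923)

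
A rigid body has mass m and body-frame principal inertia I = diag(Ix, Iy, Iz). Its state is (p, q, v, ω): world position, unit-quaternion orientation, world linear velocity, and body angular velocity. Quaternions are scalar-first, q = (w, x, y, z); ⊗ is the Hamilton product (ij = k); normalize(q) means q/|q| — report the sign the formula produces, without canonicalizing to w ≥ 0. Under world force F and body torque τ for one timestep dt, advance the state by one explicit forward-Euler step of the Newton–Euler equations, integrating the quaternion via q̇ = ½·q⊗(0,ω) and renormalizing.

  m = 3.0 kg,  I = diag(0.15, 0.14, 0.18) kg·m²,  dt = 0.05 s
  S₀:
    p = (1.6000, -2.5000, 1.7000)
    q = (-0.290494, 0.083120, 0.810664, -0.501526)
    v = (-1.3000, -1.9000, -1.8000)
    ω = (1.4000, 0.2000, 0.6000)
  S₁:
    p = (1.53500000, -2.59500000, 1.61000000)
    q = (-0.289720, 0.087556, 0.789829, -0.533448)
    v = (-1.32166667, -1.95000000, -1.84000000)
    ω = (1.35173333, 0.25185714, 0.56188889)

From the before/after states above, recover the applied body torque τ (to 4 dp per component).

ω₁ − ω₀ = (-0.04826667, 0.05185714, -0.03811111)
τ = I·(Δω/dt) + ω₀×(Iω₀) = (-0.1400, 0.1200, -0.1400)

τ = (-0.1400, 0.1200, -0.1400)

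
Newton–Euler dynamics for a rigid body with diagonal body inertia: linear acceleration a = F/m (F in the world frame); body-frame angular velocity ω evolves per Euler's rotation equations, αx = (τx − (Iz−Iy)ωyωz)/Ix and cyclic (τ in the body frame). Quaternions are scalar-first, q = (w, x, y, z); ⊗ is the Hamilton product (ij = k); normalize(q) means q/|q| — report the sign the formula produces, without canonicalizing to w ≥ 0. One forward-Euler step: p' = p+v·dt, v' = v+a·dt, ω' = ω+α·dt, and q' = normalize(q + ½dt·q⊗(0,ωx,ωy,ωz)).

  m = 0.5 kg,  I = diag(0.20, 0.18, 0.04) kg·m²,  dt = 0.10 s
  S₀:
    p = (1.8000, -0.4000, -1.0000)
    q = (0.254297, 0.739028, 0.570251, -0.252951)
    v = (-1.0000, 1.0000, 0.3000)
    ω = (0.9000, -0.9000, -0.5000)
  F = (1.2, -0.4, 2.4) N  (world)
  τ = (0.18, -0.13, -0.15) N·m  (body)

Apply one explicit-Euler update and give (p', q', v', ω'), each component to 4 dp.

p' = (1.7000, -0.3000, -0.9700)
q' = (0.2398, 0.7231, 0.5646, -0.3175)
v' = (-0.7600, 0.9200, 0.7800)
ω' = (1.0215, -0.9322, -0.9155)

precession coupling ω×(Iω) = (-0.0630, -0.0720, 0.0162)
angular accel α = (1.2150, -0.3222, -4.1550)
new body rate ω' = (1.0215, -0.9322, -0.9155)
Hamilton product q⊗(0,ω) = (-0.2783748, -0.2839141, -0.0870092, -1.3054996)
updated quaternion q' = (0.2398, 0.7231, 0.5646, -0.3175)
a = (2.4000, -0.8000, 4.8000)
new position p' = (1.7000, -0.3000, -0.9700)
v + (F/m)dt = (-0.7600, 0.9200, 0.7800)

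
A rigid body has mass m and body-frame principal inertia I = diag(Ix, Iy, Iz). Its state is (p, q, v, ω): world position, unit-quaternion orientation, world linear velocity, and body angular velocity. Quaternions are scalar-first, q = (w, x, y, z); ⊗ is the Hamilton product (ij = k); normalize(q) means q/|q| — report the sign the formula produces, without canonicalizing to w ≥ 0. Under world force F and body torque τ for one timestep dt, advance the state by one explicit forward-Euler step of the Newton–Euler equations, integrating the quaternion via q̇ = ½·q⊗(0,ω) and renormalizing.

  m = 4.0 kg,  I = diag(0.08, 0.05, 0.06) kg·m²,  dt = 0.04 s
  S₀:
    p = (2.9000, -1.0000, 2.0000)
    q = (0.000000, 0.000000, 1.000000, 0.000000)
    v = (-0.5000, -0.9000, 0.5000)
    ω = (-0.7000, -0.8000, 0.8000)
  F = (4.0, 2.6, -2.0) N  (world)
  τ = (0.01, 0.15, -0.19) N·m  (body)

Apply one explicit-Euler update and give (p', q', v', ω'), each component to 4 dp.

angular accel α = (0.2050, 3.2240, -2.8867)
ω + α·dt = (-0.6918, -0.6710, 0.6845)
Hamilton product q⊗(0,ω) = (0.8000000, 0.8000000, 0.0000000, 0.7000000)
updated quaternion q' = (0.0160, 0.0160, 0.9996, 0.0140)
new position p' = (2.8800, -1.0360, 2.0200)
v + (F/m)dt = (-0.4600, -0.8740, 0.4800)

p' = (2.8800, -1.0360, 2.0200)
q' = (0.0160, 0.0160, 0.9996, 0.0140)
v' = (-0.4600, -0.8740, 0.4800)
ω' = (-0.6918, -0.6710, 0.6845)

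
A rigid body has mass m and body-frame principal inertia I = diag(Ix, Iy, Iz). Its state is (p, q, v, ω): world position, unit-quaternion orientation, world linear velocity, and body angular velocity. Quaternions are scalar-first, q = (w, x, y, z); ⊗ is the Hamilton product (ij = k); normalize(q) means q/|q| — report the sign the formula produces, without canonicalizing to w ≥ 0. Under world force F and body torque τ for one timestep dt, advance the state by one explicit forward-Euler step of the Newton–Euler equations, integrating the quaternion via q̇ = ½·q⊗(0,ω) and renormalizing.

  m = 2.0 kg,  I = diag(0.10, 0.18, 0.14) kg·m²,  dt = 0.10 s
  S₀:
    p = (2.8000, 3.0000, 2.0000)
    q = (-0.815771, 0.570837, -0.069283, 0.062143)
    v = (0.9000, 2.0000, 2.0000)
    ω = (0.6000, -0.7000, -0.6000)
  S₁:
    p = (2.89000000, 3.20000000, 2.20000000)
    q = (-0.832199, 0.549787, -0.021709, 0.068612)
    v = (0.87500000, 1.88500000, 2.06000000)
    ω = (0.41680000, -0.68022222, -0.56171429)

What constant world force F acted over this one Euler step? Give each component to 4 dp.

F = (-0.5000, -2.3000, 1.2000)

v₁ − v₀ = (-0.02500000, -0.11500000, 0.06000000)
applied force F = (-0.5000, -2.3000, 1.2000)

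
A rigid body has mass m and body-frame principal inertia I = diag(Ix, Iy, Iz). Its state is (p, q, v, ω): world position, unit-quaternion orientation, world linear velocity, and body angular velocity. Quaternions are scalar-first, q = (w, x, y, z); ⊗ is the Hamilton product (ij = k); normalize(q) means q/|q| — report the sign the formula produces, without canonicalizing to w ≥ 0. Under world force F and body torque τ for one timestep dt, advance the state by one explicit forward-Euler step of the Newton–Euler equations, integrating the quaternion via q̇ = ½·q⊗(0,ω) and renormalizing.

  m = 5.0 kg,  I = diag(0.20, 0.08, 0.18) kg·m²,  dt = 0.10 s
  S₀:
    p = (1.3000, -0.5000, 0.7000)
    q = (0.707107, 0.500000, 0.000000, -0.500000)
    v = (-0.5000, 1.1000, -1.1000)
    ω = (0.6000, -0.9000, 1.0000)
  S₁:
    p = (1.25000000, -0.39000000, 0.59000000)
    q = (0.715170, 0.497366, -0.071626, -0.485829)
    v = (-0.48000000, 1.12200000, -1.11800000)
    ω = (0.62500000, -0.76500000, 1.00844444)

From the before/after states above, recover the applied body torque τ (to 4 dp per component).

rate change Δω = (0.02500000, 0.13500000, 0.00844444)
τ = I·(Δω/dt) + ω₀×(Iω₀) = (-0.0400, 0.1200, 0.0800)

τ = (-0.0400, 0.1200, 0.0800)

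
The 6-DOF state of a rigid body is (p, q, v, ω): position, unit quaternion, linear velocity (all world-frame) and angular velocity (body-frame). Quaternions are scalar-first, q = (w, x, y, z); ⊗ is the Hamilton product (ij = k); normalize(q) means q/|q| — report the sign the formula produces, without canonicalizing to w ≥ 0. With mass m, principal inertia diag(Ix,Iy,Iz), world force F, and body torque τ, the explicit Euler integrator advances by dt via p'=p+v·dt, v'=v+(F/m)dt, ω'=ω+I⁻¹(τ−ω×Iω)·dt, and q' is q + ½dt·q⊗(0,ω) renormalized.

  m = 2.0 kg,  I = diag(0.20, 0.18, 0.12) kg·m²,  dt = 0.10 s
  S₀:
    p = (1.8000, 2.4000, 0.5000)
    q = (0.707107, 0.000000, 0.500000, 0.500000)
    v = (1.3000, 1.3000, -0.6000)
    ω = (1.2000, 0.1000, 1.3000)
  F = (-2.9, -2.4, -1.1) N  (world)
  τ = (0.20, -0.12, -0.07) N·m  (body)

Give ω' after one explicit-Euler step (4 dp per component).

precession coupling ω×(Iω) = (-0.0078, 0.1248, -0.0024)
(τ − ω×Iω)/I = (1.0390, -1.3600, -0.5633)
new body rate ω' = (1.3039, -0.0360, 1.2437)

ω' = (1.3039, -0.0360, 1.2437)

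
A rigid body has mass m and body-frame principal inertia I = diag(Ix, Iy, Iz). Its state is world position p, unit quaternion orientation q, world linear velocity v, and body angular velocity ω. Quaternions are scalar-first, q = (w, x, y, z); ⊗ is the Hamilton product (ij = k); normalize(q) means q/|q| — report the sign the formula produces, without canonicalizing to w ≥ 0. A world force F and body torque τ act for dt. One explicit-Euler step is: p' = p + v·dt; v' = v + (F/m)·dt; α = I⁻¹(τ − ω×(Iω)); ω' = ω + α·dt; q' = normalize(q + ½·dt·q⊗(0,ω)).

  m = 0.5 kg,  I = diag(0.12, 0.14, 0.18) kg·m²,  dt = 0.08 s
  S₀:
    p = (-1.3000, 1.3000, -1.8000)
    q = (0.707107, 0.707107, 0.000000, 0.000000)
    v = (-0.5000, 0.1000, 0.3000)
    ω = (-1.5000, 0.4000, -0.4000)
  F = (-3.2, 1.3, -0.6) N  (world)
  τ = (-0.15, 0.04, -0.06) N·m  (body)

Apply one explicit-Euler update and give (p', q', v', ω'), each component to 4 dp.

p' = (-1.3400, 1.3080, -1.7760)
q' = (0.7480, 0.6633, 0.0226, 0.0000)
v' = (-1.0120, 0.3080, 0.2040)
ω' = (-1.5957, 0.4434, -0.4213)

a = (-6.4000, 2.6000, -1.2000)
p' = p + v·dt = (-1.3400, 1.3080, -1.7760)
v + (F/m)dt = (-1.0120, 0.3080, 0.2040)
ω×(Iω) gyroscopic = (-0.0064, -0.0360, -0.0120)
angular accel α = (-1.1967, 0.5429, -0.2667)
ω + α·dt = (-1.5957, 0.4434, -0.4213)
Hamilton product q⊗(0,ω) = (1.0606605, -1.0606605, 0.5656856, 0.0000000)
q' = normalize(q + ½dt·q⊗(0,ω)) = (0.7480, 0.6633, 0.0226, 0.0000)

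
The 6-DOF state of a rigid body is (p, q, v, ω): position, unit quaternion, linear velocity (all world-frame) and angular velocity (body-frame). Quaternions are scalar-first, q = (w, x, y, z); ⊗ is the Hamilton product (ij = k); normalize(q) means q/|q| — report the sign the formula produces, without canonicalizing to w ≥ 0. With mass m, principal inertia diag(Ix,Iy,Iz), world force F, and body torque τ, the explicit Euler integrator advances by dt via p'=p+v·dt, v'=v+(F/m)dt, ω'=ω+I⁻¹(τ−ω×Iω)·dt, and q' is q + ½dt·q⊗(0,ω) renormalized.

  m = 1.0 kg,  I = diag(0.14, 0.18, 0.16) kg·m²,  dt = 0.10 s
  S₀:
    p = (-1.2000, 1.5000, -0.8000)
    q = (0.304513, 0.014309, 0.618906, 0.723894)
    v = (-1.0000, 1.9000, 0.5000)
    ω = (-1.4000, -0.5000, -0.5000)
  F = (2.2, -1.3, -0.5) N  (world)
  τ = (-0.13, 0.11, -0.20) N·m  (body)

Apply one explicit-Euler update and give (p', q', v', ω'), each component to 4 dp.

a = F/m = (2.2000, -1.3000, -0.5000)
p' = p + v·dt = (-1.3000, 1.6900, -0.7500)
v' = v + a·dt = (-0.7800, 1.7700, 0.4500)
precession coupling ω×(Iω) = (-0.0050, -0.0140, 0.0280)
α = I⁻¹(τ − ω×Iω) = (-0.8929, 0.6889, -1.4250)
ω + α·dt = (-1.4893, -0.4311, -0.6425)
q⊗(0,ω) = (0.6914326, -0.3738242, -1.1585536, 0.7070574)
updated quaternion q' = (0.3380, -0.0044, 0.5593, 0.7569)

p' = (-1.3000, 1.6900, -0.7500)
q' = (0.3380, -0.0044, 0.5593, 0.7569)
v' = (-0.7800, 1.7700, 0.4500)
ω' = (-1.4893, -0.4311, -0.6425)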